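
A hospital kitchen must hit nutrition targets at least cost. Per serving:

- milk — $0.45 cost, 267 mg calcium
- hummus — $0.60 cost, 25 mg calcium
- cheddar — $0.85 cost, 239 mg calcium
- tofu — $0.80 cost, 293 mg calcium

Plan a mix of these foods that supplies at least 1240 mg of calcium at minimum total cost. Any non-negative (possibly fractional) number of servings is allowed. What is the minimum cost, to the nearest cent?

Cost per mg of calcium: milk $0.0017, tofu $0.0027, cheddar $0.0036, hummus $0.0240.
With no serving limits, use only milk: 1240 mg / 267 mg = 4.644 servings × $0.45 = $2.09.

$2.09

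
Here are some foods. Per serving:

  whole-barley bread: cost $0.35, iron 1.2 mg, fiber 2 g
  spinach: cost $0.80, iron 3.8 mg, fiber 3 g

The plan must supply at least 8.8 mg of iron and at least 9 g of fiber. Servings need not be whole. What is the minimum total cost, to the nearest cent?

$2.04

Minimising a linear cost over {iron ≥ 8.8, fiber ≥ 9, servings ≥ 0} — the optimum is at a vertex, using one or two foods.
whole-barley bread only: max(8.8/1.2, 9/2) = 7.333 servings → $2.57.
spinach only: max(8.8/3.8, 9/3) = 3 servings → $2.40.
whole-barley bread + spinach with both tight: 1.95 servings and 1.7 servings → $2.04.
Cheapest feasible corner: $2.04.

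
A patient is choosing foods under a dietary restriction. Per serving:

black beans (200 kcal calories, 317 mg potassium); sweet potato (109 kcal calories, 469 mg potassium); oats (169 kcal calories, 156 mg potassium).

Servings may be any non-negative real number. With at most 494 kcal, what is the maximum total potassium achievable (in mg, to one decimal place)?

Potassium per kcal: sweet potato 4.303, black beans 1.585, oats 0.9231.
With no serving limits, spend the whole calories allowance on sweet potato: 494 kcal / 109 kcal × 469 mg = 2125.6 mg.

2125.6 mg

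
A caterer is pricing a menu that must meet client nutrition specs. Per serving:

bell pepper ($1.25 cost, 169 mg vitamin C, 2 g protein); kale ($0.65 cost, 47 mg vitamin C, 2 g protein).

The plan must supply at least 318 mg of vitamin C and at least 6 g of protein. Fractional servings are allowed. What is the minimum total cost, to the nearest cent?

An LP optimum is at a vertex; with two nutrient constraints at most two foods are used. Check each candidate.
bell pepper only: max(318/169, 6/2) = 3 servings → $3.75.
kale only: max(318/47, 6/2) = 6.766 servings → $4.40.
bell pepper + kale with both tight: 1.451 servings and 1.549 servings → $2.82.
So the least-cost plan costs $2.82.

$2.82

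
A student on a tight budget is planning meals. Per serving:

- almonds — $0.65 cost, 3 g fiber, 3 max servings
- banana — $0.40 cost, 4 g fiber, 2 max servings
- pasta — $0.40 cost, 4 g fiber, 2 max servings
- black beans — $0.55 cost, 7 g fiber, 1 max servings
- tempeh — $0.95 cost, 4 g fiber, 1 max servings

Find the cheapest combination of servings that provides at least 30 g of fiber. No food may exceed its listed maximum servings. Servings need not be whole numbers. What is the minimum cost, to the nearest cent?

Cost per g of fiber: black beans $0.0786, banana $0.1000, pasta $0.1000, almonds $0.2167, tempeh $0.2375.
Take 1 serving of black beans: +7.0 g fiber for $0.55 (total $0.55, still need 23.0 g).
Take 2 servings of banana: +8.0 g fiber for $0.80 (total $1.35, still need 15.0 g).
Take 2 servings of pasta: +8.0 g fiber for $0.80 (total $2.15, still need 7.0 g).
Take 2.333 servings of almonds: +7.0 g fiber for $1.52 (total $3.67, still need 0.0 g).
Greedy by cheapest-per-g is optimal for a single linear constraint, so the minimum cost is $3.67.

$3.67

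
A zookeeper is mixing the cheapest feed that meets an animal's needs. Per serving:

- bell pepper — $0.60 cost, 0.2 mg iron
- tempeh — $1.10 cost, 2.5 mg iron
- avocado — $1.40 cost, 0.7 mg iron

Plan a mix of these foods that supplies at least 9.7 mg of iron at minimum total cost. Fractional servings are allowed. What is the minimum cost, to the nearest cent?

$4.27

Cost per mg of iron: tempeh $0.4400, avocado $2.0000, bell pepper $3.0000.
With no serving limits, use only tempeh: 9.7 mg / 2.5 mg = 3.88 servings × $1.10 = $4.27.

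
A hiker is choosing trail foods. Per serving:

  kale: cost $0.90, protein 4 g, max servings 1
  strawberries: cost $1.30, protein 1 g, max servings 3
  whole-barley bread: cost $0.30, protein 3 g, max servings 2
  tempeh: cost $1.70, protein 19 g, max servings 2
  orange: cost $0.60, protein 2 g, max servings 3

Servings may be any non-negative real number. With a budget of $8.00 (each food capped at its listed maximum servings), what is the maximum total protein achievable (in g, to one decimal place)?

Protein per dollar: tempeh 11.18, whole-barley bread 10, kale 4.444, orange 3.333, strawberries 0.7692.
Take 2 servings of tempeh: spends $3.40, +38.0 g protein (running total 38.0 g).
Take 2 servings of whole-barley bread: spends $0.60, +6.0 g protein (running total 44.0 g).
Take 1 serving of kale: spends $0.90, +4.0 g protein (running total 48.0 g).
Take 3 servings of orange: spends $1.80, +6.0 g protein (running total 54.0 g).
Take 1 serving of strawberries: spends $1.30, +1.0 g protein (running total 55.0 g).
Greedy by best ratio exhausts the cost allowance optimally: 55.0 g.

55.0 g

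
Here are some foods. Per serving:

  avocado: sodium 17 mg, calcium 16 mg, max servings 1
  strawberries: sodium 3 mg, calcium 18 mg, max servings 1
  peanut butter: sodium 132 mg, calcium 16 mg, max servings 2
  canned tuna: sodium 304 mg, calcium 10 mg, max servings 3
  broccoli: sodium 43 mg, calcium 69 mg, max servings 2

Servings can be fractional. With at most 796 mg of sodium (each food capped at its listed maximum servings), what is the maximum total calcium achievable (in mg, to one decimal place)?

218.0 mg

Calcium per mg sodium: strawberries 6, broccoli 1.605, avocado 0.9412, peanut butter 0.1212, canned tuna 0.03289.
Take 1 serving of strawberries: uses 3 mg sodium, +18.0 mg calcium (running total 18.0 mg).
Take 2 servings of broccoli: uses 86 mg sodium, +138.0 mg calcium (running total 156.0 mg).
Take 1 serving of avocado: uses 17 mg sodium, +16.0 mg calcium (running total 172.0 mg).
Take 2 servings of peanut butter: uses 264 mg sodium, +32.0 mg calcium (running total 204.0 mg).
Take 1.401 servings of canned tuna: uses 426 mg sodium, +14.0 mg calcium (running total 218.0 mg).
Greedy by best ratio exhausts the sodium allowance optimally: 218.0 mg.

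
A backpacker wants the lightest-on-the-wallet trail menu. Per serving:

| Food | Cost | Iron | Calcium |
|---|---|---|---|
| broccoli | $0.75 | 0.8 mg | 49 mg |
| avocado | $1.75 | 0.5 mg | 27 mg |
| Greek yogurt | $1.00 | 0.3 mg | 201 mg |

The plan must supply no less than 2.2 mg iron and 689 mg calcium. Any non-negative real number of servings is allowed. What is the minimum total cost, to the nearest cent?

For a min-cost LP with two ≥-constraints, a basic feasible solution has at most two positive variables.
broccoli only: max(2.2/0.8, 689/49) = 14.06 servings → $10.55.
avocado only: max(2.2/0.5, 689/27) = 25.52 servings → $44.66.
Greek yogurt only: max(2.2/0.3, 689/201) = 7.333 servings → $7.33.
broccoli + avocado: the both-tight solution has a negative serving — not a feasible corner.
broccoli + Greek yogurt with both tight: 1.612 servings and 3.035 servings → $4.24.
avocado + Greek yogurt with both tight: 2.549 servings and 3.085 servings → $7.55.
The minimum over all feasible corners is $4.24.

$4.24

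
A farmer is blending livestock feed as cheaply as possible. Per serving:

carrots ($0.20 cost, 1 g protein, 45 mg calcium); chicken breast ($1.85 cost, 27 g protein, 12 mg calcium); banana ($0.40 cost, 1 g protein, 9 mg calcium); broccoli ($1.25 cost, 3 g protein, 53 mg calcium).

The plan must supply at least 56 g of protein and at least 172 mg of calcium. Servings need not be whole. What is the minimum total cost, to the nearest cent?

$4.27

At the optimum either one food covers both requirements or two foods hit both targets exactly; no other combination can be cheaper.
carrots only: max(56/1, 172/45) = 56 servings → $11.20.
chicken breast only: max(56/27, 172/12) = 14.33 servings → $26.52.
banana only: max(56/1, 172/9) = 56 servings → $22.40.
broccoli only: max(56/3, 172/53) = 18.67 servings → $23.33.
carrots + chicken breast with both tight: 3.302 servings and 1.952 servings → $4.27.
carrots + banana with both targets exact would need a negative amount; discard.
carrots + broccoli: intersection lies outside the first quadrant.
chicken breast + banana with both tight: 1.437 servings and 17.19 servings → $9.54.
chicken breast + broccoli with both tight: 1.758 servings and 2.847 servings → $6.81.
banana + broccoli: intersection lies outside the first quadrant.
The minimum over all feasible corners is $4.27.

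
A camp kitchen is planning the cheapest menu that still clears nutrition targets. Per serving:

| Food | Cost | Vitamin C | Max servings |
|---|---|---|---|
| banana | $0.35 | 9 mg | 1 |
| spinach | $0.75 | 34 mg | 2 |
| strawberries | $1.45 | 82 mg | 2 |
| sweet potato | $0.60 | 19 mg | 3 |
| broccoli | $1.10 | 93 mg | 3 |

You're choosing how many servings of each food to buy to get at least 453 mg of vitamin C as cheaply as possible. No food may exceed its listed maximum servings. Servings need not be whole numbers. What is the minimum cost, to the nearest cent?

$6.42

Cost per mg of vitamin C: broccoli $0.0118, strawberries $0.0177, spinach $0.0221, sweet potato $0.0316, banana $0.0389.
Take 3 servings of broccoli: +279.0 mg vitamin C for $3.30 (total $3.30, still need 174.0 mg).
Take 2 servings of strawberries: +164.0 mg vitamin C for $2.90 (total $6.20, still need 10.0 mg).
Take 0.2941 servings of spinach: +10.0 mg vitamin C for $0.22 (total $6.42, still need 0.0 mg).
Filling from the cheapest source first is optimal under one linear minimum: $6.42.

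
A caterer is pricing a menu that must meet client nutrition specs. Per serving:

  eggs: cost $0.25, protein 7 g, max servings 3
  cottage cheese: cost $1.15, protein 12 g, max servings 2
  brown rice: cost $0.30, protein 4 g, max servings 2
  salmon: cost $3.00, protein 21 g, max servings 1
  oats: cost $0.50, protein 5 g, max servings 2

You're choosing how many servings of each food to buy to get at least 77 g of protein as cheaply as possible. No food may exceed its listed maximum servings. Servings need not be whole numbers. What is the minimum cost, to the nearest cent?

$6.65

Cost per g of protein: eggs $0.0357, brown rice $0.0750, cottage cheese $0.0958, oats $0.1000, salmon $0.1429.
Take 3 servings of eggs: +21.0 g protein for $0.75 (total $0.75, still need 56.0 g).
Take 2 servings of brown rice: +8.0 g protein for $0.60 (total $1.35, still need 48.0 g).
Take 2 servings of cottage cheese: +24.0 g protein for $2.30 (total $3.65, still need 24.0 g).
Take 2 servings of oats: +10.0 g protein for $1.00 (total $4.65, still need 14.0 g).
Take 0.6667 servings of salmon: +14.0 g protein for $2.00 (total $6.65, still need 0.0 g).
Filling from the cheapest source first is optimal under one linear minimum: $6.65.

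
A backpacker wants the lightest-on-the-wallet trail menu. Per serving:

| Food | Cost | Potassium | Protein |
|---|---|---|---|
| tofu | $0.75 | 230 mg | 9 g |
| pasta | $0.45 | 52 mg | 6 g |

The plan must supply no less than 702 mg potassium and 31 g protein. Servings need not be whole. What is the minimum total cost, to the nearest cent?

This is a tiny linear program; its minimum lies at a vertex of the feasible set. List the vertices and price them.
tofu only: max(702/230, 31/9) = 3.444 servings → $2.58.
pasta only: max(702/52, 31/6) = 13.5 servings → $6.08.
tofu + pasta with both tight: 2.851 servings and 0.8904 servings → $2.54.
The minimum over all feasible corners is $2.54.

$2.54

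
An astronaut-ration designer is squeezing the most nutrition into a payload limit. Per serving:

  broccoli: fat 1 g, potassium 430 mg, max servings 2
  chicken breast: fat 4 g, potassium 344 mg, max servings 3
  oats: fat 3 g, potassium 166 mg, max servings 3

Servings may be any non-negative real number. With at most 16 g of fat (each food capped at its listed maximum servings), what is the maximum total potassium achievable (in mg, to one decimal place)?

Potassium per g fat: broccoli 430, chicken breast 86, oats 55.33.
Take 2 servings of broccoli: uses 2 g fat, +860.0 mg potassium (running total 860.0 mg).
Take 3 servings of chicken breast: uses 12 g fat, +1032.0 mg potassium (running total 1892.0 mg).
Take 0.6667 servings of oats: uses 2 g fat, +110.7 mg potassium (running total 2002.7 mg).
Filling greedily by potassium-per-g fat is optimal for one linear limit, giving 2002.7 mg.

2002.7 mg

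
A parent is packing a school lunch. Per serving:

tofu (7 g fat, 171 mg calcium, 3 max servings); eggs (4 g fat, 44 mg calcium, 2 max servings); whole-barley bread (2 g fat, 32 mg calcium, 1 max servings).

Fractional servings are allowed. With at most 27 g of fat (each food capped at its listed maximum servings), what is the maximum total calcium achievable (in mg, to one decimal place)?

Calcium per g fat: tofu 24.43, whole-barley bread 16, eggs 11.
Take 3 servings of tofu: uses 21 g fat, +513.0 mg calcium (running total 513.0 mg).
Take 1 serving of whole-barley bread: uses 2 g fat, +32.0 mg calcium (running total 545.0 mg).
Take 1 serving of eggs: uses 4 g fat, +44.0 mg calcium (running total 589.0 mg).
Greedy by best ratio exhausts the fat allowance optimally: 589.0 mg.

589.0 mg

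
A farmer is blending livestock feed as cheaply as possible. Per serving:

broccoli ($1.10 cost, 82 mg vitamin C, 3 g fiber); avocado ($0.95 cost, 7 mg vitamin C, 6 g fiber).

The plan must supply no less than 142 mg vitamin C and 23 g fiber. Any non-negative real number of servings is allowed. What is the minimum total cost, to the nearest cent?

$4.56

At the optimum either one food covers both requirements or two foods hit both targets exactly; no other combination can be cheaper.
broccoli only: max(142/82, 23/3) = 7.667 servings → $8.43.
avocado only: max(142/7, 23/6) = 20.29 servings → $19.27.
broccoli + avocado with both tight: 1.467 servings and 3.1 servings → $4.56.
So the least-cost plan costs $4.56.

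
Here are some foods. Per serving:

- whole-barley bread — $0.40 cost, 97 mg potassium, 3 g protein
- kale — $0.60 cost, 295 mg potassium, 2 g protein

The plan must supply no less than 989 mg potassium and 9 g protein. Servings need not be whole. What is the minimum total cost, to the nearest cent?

$2.21

Check every corner: each single food scaled to meet both minima, and each pair solved so both constraints bind.
whole-barley bread only: max(989/97, 9/3) = 10.2 servings → $4.08.
kale only: max(989/295, 9/2) = 4.5 servings → $2.70.
whole-barley bread + kale with both tight: 0.9797 servings and 3.03 servings → $2.21.
Cheapest feasible corner: $2.21.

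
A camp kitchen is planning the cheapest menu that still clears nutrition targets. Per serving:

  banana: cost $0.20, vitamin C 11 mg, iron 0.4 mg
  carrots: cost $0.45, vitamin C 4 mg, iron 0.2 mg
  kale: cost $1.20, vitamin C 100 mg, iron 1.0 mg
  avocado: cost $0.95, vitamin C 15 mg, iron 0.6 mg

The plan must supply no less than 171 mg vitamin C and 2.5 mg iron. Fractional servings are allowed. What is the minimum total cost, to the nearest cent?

At the optimum either one food covers both requirements or two foods hit both targets exactly; no other combination can be cheaper.
banana only: max(171/11, 2.5/0.4) = 15.55 servings → $3.11.
carrots only: max(171/4, 2.5/0.2) = 42.75 servings → $19.24.
kale only: max(171/100, 2.5/1.0) = 2.5 servings → $3.00.
avocado only: max(171/15, 2.5/0.6) = 11.4 servings → $10.83.
banana + carrots: the both-tight solution has a negative serving — not a feasible corner.
banana + kale with both tight: 2.724 servings and 1.41 servings → $2.24.
banana + avocado: intersection lies outside the first quadrant.
carrots + kale with both tight: 4.938 servings and 1.512 servings → $4.04.
carrots + avocado: intersection lies outside the first quadrant.
kale + avocado with both tight: 1.447 servings and 1.756 servings → $3.40.
The minimum over all feasible corners is $2.24.

$2.24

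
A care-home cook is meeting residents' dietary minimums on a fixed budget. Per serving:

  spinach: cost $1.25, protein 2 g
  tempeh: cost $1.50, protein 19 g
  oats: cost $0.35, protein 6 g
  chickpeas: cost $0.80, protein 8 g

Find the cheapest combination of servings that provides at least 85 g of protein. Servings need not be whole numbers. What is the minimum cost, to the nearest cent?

$4.96

Cost per g of protein: oats $0.0583, tempeh $0.0789, chickpeas $0.1000, spinach $0.6250.
With no serving limits, use only oats: 85 g / 6 g = 14.17 servings × $0.35 = $4.96.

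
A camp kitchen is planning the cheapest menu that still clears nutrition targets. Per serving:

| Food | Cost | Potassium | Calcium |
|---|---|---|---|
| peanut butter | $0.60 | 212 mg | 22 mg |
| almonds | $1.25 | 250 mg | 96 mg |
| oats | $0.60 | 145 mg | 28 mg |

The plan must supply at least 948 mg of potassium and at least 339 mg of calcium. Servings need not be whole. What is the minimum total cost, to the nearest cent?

$4.55

Check every corner: each single food scaled to meet both minima, and each pair solved so both constraints bind.
peanut butter only: max(948/212, 339/22) = 15.41 servings → $9.25.
almonds only: max(948/250, 339/96) = 3.792 servings → $4.74.
oats only: max(948/145, 339/28) = 12.11 servings → $7.26.
peanut butter + almonds with both tight: 0.4214 servings and 3.435 servings → $4.55.
peanut butter + oats: intersection lies outside the first quadrant.
almonds + oats with both tight: 3.267 servings and 0.9043 servings → $4.63.
The minimum over all feasible corners is $4.55.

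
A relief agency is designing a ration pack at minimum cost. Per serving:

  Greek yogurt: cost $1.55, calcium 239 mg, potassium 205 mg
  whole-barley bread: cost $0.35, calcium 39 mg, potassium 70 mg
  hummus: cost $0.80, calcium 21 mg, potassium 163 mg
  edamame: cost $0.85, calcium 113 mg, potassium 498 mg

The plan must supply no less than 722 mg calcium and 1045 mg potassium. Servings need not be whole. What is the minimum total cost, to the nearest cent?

The cheapest plan sits at a corner of the feasible region — with two constraints it uses at most two foods.
Greek yogurt only: max(722/239, 1045/205) = 5.098 servings → $7.90.
whole-barley bread only: max(722/39, 1045/70) = 18.51 servings → $6.48.
hummus only: max(722/21, 1045/163) = 34.38 servings → $27.50.
edamame only: max(722/113, 1045/498) = 6.389 servings → $5.43.
Greek yogurt + whole-barley bread with both tight: 1.12 servings and 11.65 servings → $5.81.
Greek yogurt + hummus with both tight: 2.763 servings and 2.936 servings → $6.63.
Greek yogurt + edamame with both tight: 2.519 servings and 1.061 servings → $4.81.
whole-barley bread + hummus with both targets exact would need a negative amount; discard.
whole-barley bread + edamame: the both-tight solution has a negative serving — not a feasible corner.
hummus + edamame: the both-tight solution has a negative serving — not a feasible corner.
Cheapest feasible corner: $4.81.

$4.81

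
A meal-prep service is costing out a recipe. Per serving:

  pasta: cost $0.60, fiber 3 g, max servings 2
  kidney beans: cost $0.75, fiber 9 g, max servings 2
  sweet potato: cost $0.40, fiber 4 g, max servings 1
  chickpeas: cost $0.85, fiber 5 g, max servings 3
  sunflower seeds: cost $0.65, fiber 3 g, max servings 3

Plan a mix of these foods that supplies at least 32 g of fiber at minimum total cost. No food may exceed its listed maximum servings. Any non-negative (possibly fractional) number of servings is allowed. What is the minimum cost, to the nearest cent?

$3.60

Cost per g of fiber: kidney beans $0.0833, sweet potato $0.1000, chickpeas $0.1700, pasta $0.2000, sunflower seeds $0.2167.
Take 2 servings of kidney beans: +18.0 g fiber for $1.50 (total $1.50, still need 14.0 g).
Take 1 serving of sweet potato: +4.0 g fiber for $0.40 (total $1.90, still need 10.0 g).
Take 2 servings of chickpeas: +10.0 g fiber for $1.70 (total $3.60, still need 0.0 g).
Greedy by cheapest-per-g is optimal for a single linear constraint, so the minimum cost is $3.60.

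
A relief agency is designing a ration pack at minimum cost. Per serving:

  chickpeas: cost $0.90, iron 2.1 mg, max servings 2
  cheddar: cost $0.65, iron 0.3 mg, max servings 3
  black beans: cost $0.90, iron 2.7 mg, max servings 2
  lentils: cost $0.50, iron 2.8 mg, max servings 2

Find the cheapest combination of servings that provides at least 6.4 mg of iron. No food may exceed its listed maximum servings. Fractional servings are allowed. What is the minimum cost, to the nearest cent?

$1.27

Cost per mg of iron: lentils $0.1786, black beans $0.3333, chickpeas $0.4286, cheddar $2.1667.
Take 2 servings of lentils: +5.6 mg iron for $1.00 (total $1.00, still need 0.8 mg).
Take 0.2963 servings of black beans: +0.8 mg iron for $0.27 (total $1.27, still need 0.0 mg).
Greedy by cheapest-per-mg is optimal for a single linear constraint, so the minimum cost is $1.27.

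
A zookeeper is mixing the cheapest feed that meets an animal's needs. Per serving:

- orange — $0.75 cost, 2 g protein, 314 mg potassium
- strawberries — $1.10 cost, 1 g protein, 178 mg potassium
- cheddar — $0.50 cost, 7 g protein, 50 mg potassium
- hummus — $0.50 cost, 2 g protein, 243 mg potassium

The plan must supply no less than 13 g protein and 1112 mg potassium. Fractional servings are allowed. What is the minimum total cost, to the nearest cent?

$2.52

orange only: max(13/2, 1112/314) = 6.5 servings → $4.88.
strawberries only: max(13/1, 1112/178) = 13 servings → $14.30.
cheddar only: max(13/7, 1112/50) = 22.24 servings → $11.12.
hummus only: max(13/2, 1112/243) = 6.5 servings → $3.25.
orange + strawberries: the both-tight solution has a negative serving — not a feasible corner.
orange + cheddar with both tight: 3.4 servings and 0.8856 servings → $2.99.
orange + hummus: the both-tight solution has a negative serving — not a feasible corner.
strawberries + cheddar with both tight: 5.965 servings and 1.005 servings → $7.06.
strawberries + hummus: the both-tight solution has a negative serving — not a feasible corner.
cheddar + hummus with both tight: 0.584 servings and 4.456 servings → $2.52.
So the least-cost plan costs $2.52.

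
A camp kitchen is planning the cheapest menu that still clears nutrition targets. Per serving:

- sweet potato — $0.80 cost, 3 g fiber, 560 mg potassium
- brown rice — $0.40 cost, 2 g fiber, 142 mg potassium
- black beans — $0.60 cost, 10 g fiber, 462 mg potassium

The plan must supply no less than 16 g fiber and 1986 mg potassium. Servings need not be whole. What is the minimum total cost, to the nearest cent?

This is a tiny linear program; its minimum lies at a vertex of the feasible set. List the vertices and price them.
sweet potato only: max(16/3, 1986/560) = 5.333 servings → $4.27.
brown rice only: max(16/2, 1986/142) = 13.99 servings → $5.59.
black beans only: max(16/10, 1986/462) = 4.299 servings → $2.58.
sweet potato + brown rice with both tight: 2.45 servings and 4.326 servings → $3.69.
sweet potato + black beans with both tight: 2.959 servings and 0.7124 servings → $2.79.
brown rice + black beans with both targets exact would need a negative amount; discard.
So the least-cost plan costs $2.58.

$2.58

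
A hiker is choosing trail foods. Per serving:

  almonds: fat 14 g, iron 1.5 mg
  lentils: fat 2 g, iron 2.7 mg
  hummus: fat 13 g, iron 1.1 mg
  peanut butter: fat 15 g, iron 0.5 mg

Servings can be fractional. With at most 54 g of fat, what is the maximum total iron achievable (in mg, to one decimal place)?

72.9 mg

Iron per g fat: lentils 1.35, almonds 0.1071, hummus 0.08462, peanut butter 0.03333.
With no serving limits, spend the whole fat allowance on lentils: 54 g / 2 g × 2.7 mg = 72.9 mg.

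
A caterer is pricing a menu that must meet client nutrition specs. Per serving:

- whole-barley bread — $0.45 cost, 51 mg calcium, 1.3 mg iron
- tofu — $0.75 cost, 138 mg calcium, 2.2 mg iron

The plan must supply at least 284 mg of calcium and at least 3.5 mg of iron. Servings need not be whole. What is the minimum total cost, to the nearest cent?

$1.54

Minimising a linear cost over {calcium ≥ 284, iron ≥ 3.5, servings ≥ 0} — the optimum is at a vertex, using one or two foods.
whole-barley bread only: max(284/51, 3.5/1.3) = 5.569 servings → $2.51.
tofu only: max(284/138, 3.5/2.2) = 2.058 servings → $1.54.
whole-barley bread + tofu: the both-tight solution has a negative serving — not a feasible corner.
The minimum over all feasible corners is $1.54.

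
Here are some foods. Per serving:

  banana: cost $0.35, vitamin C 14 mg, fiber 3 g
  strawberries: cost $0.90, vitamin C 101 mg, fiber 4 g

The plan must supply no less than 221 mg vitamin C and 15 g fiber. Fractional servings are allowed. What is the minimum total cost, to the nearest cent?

An LP optimum is at a vertex; with two nutrient constraints at most two foods are used. Check each candidate.
banana only: max(221/14, 15/3) = 15.79 servings → $5.53.
strawberries only: max(221/101, 15/4) = 3.75 servings → $3.38.
banana + strawberries with both tight: 2.555 servings and 1.834 servings → $2.54.
The minimum over all feasible corners is $2.54.

$2.54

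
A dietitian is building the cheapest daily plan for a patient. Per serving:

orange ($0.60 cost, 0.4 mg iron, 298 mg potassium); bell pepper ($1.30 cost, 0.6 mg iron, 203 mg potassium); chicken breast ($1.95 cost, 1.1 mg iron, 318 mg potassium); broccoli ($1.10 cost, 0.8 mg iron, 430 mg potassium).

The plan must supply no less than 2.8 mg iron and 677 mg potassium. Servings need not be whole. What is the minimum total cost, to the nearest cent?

$3.85

A basic optimal solution has at most two foods positive. Try each food alone and each pair with both targets met exactly.
orange only: max(2.8/0.4, 677/298) = 7 servings → $4.20.
bell pepper only: max(2.8/0.6, 677/203) = 4.667 servings → $6.07.
chicken breast only: max(2.8/1.1, 677/318) = 2.545 servings → $4.96.
broccoli only: max(2.8/0.8, 677/430) = 3.5 servings → $3.85.
orange + bell pepper: the both-tight solution has a negative serving — not a feasible corner.
orange + chicken breast with both targets exact would need a negative amount; discard.
orange + broccoli: intersection lies outside the first quadrant.
bell pepper + chicken breast with both targets exact would need a negative amount; discard.
bell pepper + broccoli: the both-tight solution has a negative serving — not a feasible corner.
chicken breast + broccoli: the both-tight solution has a negative serving — not a feasible corner.
The minimum over all feasible corners is $3.85.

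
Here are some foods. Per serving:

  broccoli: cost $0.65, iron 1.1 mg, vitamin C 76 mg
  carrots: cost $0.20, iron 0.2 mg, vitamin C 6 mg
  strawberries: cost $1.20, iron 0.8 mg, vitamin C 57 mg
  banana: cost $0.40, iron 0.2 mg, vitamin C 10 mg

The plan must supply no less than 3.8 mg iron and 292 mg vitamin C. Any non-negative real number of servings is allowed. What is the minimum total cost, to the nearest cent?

broccoli only: max(3.8/1.1, 292/76) = 3.842 servings → $2.50.
carrots only: max(3.8/0.2, 292/6) = 48.67 servings → $9.73.
strawberries only: max(3.8/0.8, 292/57) = 5.123 servings → $6.15.
banana only: max(3.8/0.2, 292/10) = 29.2 servings → $11.68.
broccoli + carrots: the both-tight solution has a negative serving — not a feasible corner.
broccoli + strawberries with both targets exact would need a negative amount; discard.
broccoli + banana: intersection lies outside the first quadrant.
carrots + strawberries: intersection lies outside the first quadrant.
carrots + banana: the both-tight solution has a negative serving — not a feasible corner.
strawberries + banana with both targets exact would need a negative amount; discard.
So the least-cost plan costs $2.50.

$2.50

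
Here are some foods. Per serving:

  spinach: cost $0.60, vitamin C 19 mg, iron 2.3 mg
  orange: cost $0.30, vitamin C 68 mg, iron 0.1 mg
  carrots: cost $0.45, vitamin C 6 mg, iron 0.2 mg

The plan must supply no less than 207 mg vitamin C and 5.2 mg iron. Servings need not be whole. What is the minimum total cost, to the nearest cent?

An LP optimum is at a vertex; with two nutrient constraints at most two foods are used. Check each candidate.
spinach only: max(207/19, 5.2/2.3) = 10.89 servings → $6.54.
orange only: max(207/68, 5.2/0.1) = 52 servings → $15.60.
carrots only: max(207/6, 5.2/0.2) = 34.5 servings → $15.53.
spinach + orange with both tight: 2.155 servings and 2.442 servings → $2.03.
spinach + carrots: intersection lies outside the first quadrant.
orange + carrots with both tight: 0.7846 servings and 25.61 servings → $11.76.
So the least-cost plan costs $2.03.

$2.03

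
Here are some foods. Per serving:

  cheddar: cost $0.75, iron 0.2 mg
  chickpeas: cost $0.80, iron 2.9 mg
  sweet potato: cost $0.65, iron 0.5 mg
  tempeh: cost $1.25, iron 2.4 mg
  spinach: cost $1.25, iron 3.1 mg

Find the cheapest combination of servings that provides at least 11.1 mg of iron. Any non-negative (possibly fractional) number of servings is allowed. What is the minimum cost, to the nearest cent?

$3.06

Cost per mg of iron: chickpeas $0.2759, spinach $0.4032, tempeh $0.5208, sweet potato $1.3000, cheddar $3.7500.
With no serving limits, use only chickpeas: 11.1 mg / 2.9 mg = 3.828 servings × $0.80 = $3.06.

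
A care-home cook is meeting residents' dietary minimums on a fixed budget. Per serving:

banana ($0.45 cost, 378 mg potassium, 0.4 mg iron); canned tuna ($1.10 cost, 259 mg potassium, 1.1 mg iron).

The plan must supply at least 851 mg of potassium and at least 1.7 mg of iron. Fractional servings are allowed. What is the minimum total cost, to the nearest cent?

An LP optimum is at a vertex; with two nutrient constraints at most two foods are used. Check each candidate.
banana only: max(851/378, 1.7/0.4) = 4.25 servings → $1.91.
canned tuna only: max(851/259, 1.7/1.1) = 3.286 servings → $3.61.
banana + canned tuna with both tight: 1.588 servings and 0.968 servings → $1.78.
Cheapest feasible corner: $1.78.

$1.78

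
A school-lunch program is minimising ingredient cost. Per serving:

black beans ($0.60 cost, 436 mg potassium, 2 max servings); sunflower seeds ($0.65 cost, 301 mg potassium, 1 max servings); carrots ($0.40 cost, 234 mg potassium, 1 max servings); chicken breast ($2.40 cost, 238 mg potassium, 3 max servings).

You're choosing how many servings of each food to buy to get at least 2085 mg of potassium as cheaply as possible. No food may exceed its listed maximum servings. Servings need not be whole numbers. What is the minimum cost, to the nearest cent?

Cost per mg of potassium: black beans $0.0014, carrots $0.0017, sunflower seeds $0.0022, chicken breast $0.0101.
Take 2 servings of black beans: +872.0 mg potassium for $1.20 (total $1.20, still need 1213.0 mg).
Take 1 serving of carrots: +234.0 mg potassium for $0.40 (total $1.60, still need 979.0 mg).
Take 1 serving of sunflower seeds: +301.0 mg potassium for $0.65 (total $2.25, still need 678.0 mg).
Take 2.849 servings of chicken breast: +678.0 mg potassium for $6.84 (total $9.09, still need 0.0 mg).
Filling from the cheapest source first is optimal under one linear minimum: $9.09.

$9.09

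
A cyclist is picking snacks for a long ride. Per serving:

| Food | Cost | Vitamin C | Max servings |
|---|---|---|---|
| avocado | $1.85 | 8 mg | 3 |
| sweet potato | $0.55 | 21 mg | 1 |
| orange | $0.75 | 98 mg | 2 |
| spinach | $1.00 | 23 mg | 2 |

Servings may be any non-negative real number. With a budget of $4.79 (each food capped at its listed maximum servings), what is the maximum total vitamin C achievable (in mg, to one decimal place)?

266.2 mg

Vitamin C per dollar: orange 130.7, sweet potato 38.18, spinach 23, avocado 4.324.
Take 2 servings of orange: spends $1.50, +196.0 mg vitamin C (running total 196.0 mg).
Take 1 serving of sweet potato: spends $0.55, +21.0 mg vitamin C (running total 217.0 mg).
Take 2 servings of spinach: spends $2.00, +46.0 mg vitamin C (running total 263.0 mg).
Take 0.4 servings of avocado: spends $0.74, +3.2 mg vitamin C (running total 266.2 mg).
Greedy by best ratio exhausts the cost allowance optimally: 266.2 mg.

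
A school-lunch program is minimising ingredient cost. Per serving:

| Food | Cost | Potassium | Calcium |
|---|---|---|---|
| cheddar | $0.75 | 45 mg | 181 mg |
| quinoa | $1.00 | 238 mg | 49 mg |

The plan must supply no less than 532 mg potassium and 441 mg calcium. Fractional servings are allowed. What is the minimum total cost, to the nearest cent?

$3.32

For a min-cost LP with two ≥-constraints, a basic feasible solution has at most two positive variables.
cheddar only: max(532/45, 441/181) = 11.82 servings → $8.87.
quinoa only: max(532/238, 441/49) = 9 servings → $9.00.
cheddar + quinoa with both tight: 1.93 servings and 1.87 servings → $3.32.
So the least-cost plan costs $3.32.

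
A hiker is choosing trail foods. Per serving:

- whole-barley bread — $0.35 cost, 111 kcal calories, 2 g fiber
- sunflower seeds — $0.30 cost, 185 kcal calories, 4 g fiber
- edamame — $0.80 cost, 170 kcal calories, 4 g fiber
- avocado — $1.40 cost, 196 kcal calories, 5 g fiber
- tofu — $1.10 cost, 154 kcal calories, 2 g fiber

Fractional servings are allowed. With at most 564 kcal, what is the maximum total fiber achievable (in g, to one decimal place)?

Fiber per kcal: avocado 0.02551, edamame 0.02353, sunflower seeds 0.02162, whole-barley bread 0.01802, tofu 0.01299.
With no serving limits, spend the whole calories allowance on avocado: 564 kcal / 196 kcal × 5 g = 14.4 g.

14.4 g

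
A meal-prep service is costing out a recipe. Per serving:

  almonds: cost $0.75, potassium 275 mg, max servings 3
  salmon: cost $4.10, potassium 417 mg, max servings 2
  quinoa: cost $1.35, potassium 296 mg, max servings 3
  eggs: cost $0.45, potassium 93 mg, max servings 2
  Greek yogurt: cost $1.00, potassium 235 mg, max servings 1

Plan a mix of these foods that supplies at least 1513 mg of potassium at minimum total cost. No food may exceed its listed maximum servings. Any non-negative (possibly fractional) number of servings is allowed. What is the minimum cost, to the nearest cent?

$5.32

Cost per mg of potassium: almonds $0.0027, Greek yogurt $0.0043, quinoa $0.0046, eggs $0.0048, salmon $0.0098.
Take 3 servings of almonds: +825.0 mg potassium for $2.25 (total $2.25, still need 688.0 mg).
Take 1 serving of Greek yogurt: +235.0 mg potassium for $1.00 (total $3.25, still need 453.0 mg).
Take 1.53 servings of quinoa: +453.0 mg potassium for $2.07 (total $5.32, still need 0.0 mg).
Greedy by cheapest-per-mg is optimal for a single linear constraint, so the minimum cost is $5.32.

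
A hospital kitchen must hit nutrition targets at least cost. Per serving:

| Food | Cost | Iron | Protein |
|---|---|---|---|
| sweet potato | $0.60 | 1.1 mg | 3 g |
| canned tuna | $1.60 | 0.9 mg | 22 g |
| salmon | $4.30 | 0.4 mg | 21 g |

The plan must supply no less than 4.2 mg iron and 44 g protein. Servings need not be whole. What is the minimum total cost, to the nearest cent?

sweet potato only: max(4.2/1.1, 44/3) = 14.67 servings → $8.80.
canned tuna only: max(4.2/0.9, 44/22) = 4.667 servings → $7.47.
salmon only: max(4.2/0.4, 44/21) = 10.5 servings → $45.15.
sweet potato + canned tuna with both tight: 2.456 servings and 1.665 servings → $4.14.
sweet potato + salmon with both tight: 3.224 servings and 1.635 servings → $8.96.
canned tuna + salmon with both targets exact would need a negative amount; discard.
So the least-cost plan costs $4.14.

$4.14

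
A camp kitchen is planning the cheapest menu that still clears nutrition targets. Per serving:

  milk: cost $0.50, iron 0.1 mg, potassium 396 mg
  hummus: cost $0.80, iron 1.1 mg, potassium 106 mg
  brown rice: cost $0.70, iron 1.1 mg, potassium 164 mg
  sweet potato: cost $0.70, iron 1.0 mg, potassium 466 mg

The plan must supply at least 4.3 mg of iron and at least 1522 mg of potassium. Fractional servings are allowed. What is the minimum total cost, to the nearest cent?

Compare the cost at each extreme point of the feasible region.
milk only: max(4.3/0.1, 1522/396) = 43 servings → $21.50.
hummus only: max(4.3/1.1, 1522/106) = 14.36 servings → $11.49.
brown rice only: max(4.3/1.1, 1522/164) = 9.28 servings → $6.50.
sweet potato only: max(4.3/1.0, 1522/466) = 4.3 servings → $3.01.
milk + hummus with both tight: 2.867 servings and 3.648 servings → $4.35.
milk + brown rice with both tight: 2.312 servings and 3.699 servings → $3.75.
milk + sweet potato with both targets exact would need a negative amount; discard.
hummus + brown rice with both targets exact would need a negative amount; discard.
hummus + sweet potato with both tight: 1.185 servings and 2.997 servings → $3.05.
brown rice + sweet potato with both tight: 1.382 servings and 2.78 servings → $2.91.
The minimum over all feasible corners is $2.91.

$2.91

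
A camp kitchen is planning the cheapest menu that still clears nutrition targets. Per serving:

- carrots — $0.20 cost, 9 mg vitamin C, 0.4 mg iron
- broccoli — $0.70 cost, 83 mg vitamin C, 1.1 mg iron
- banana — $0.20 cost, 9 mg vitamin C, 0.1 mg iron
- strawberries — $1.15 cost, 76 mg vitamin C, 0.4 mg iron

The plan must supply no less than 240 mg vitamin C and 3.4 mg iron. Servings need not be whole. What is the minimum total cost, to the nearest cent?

$2.12

An LP optimum is at a vertex; with two nutrient constraints at most two foods are used. Check each candidate.
carrots only: max(240/9, 3.4/0.4) = 26.67 servings → $5.33.
broccoli only: max(240/83, 3.4/1.1) = 3.091 servings → $2.16.
banana only: max(240/9, 3.4/0.1) = 34 servings → $6.80.
strawberries only: max(240/76, 3.4/0.4) = 8.5 servings → $9.78.
carrots + broccoli with both tight: 0.7811 servings and 2.807 servings → $2.12.
carrots + banana with both tight: 2.444 servings and 24.22 servings → $5.33.
carrots + strawberries with both tight: 6.06 servings and 2.44 servings → $4.02.
broccoli + banana with both targets exact would need a negative amount; discard.
broccoli + strawberries: the both-tight solution has a negative serving — not a feasible corner.
banana + strawberries: intersection lies outside the first quadrant.
So the least-cost plan costs $2.12.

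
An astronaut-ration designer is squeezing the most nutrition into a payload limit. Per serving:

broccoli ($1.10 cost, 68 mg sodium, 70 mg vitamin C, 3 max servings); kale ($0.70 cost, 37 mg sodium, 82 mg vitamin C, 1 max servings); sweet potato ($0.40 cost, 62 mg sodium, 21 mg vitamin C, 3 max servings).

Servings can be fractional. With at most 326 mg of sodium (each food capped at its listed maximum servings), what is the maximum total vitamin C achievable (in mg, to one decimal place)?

320.8 mg

Vitamin C per mg sodium: kale 2.216, broccoli 1.029, sweet potato 0.3387.
Take 1 serving of kale: uses 37 mg sodium, +82.0 mg vitamin C (running total 82.0 mg).
Take 3 servings of broccoli: uses 204 mg sodium, +210.0 mg vitamin C (running total 292.0 mg).
Take 1.371 servings of sweet potato: uses 85 mg sodium, +28.8 mg vitamin C (running total 320.8 mg).
Filling greedily by vitamin C-per-mg sodium is optimal for one linear limit, giving 320.8 mg.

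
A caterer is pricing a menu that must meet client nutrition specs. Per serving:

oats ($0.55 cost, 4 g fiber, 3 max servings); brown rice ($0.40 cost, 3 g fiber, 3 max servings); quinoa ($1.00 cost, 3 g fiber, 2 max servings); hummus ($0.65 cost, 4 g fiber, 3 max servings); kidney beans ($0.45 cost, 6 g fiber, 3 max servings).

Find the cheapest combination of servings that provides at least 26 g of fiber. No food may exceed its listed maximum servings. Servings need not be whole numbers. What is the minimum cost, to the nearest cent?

$2.42

Cost per g of fiber: kidney beans $0.0750, brown rice $0.1333, oats $0.1375, hummus $0.1625, quinoa $0.3333.
Take 3 servings of kidney beans: +18.0 g fiber for $1.35 (total $1.35, still need 8.0 g).
Take 2.667 servings of brown rice: +8.0 g fiber for $1.07 (total $2.42, still need 0.0 g).
Greedy by cheapest-per-g is optimal for a single linear constraint, so the minimum cost is $2.42.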